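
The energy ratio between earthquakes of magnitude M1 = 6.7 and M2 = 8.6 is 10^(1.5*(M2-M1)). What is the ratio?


M2 - M1 = 8.6 - 6.7 = 1.9
1.5 * 1.9 = 2.85
ratio = 10^2.85 = 707.95

707.95


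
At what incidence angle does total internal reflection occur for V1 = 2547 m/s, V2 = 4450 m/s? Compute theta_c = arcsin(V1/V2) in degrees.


V1/V2 = 2547/4450 = 0.57236
theta_c = arcsin(0.57236) = 34.9149 degrees

34.9149


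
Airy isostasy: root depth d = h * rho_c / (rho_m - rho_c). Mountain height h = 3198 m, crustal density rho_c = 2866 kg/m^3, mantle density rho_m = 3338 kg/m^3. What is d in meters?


rho_m - rho_c = 3338 - 2866 = 472
d = 3198 * 2866 / 472
= 9165468 / 472
= 19418.36 m

19418.36


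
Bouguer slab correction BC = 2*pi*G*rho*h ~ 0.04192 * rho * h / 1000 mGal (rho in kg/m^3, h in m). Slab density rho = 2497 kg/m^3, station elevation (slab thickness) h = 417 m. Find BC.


BC = 0.04192 * rho * h / 1000
= 0.04192 * 2497 * 417 / 1000
= 43.6492 mGal

43.6492


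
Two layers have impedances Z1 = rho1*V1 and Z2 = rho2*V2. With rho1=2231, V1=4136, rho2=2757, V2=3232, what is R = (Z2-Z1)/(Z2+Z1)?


Z1 = 2231 * 4136 = 9227416
Z2 = 2757 * 3232 = 8910624
R = (8910624 - 9227416) / (8910624 + 9227416) = -316792 / 18138040 = -0.0175

-0.0175


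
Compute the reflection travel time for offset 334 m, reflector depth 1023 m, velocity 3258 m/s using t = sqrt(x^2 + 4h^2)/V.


x^2 + 4h^2 = 334^2 + 4*1023^2 = 111556 + 4186116 = 4297672
sqrt(4297672) = 2073.0827
t = 2073.0827 / 3258 = 0.6363 s

0.6363


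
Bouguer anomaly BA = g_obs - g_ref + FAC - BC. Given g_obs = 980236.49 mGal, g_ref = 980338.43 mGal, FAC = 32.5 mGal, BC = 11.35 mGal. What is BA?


BA = g_obs - g_ref + FAC - BC
= 980236.49 - 980338.43 + 32.5 - 11.35
= -80.79 mGal

-80.79


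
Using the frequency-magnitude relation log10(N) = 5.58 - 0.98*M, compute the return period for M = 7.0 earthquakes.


log10(N) = 5.58 - 0.98*7.0 = -1.28
N = 10^-1.28 = 0.052481
T = 1/N = 1/0.052481 = 19.0546 years

19.0546


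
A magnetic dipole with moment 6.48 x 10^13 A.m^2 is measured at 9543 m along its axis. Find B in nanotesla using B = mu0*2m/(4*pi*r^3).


m = 6.48 x 10^13 = 64800000000000 A.m^2
2m = 129600000000000 A.m^2
r^3 = 9543^3 = 869070026007
B = (4pi*10^-7) * 129600000000000 / (4*pi * 869070026007) * 1e9
= 162860163.162095 / 10921056036634.73 * 1e9
= 14912.4922 nT

14912.4922


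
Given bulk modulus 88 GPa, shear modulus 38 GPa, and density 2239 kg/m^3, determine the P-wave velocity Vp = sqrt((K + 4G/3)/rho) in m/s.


First compute the effective modulus:
K + 4G/3 = 88e9 + 4*38e9/3 = 138666666666.67 Pa
Then divide by density:
138666666666.67 / 2239 = 61932410.3022 Pa/(kg/m^3)
Take the square root:
Vp = sqrt(61932410.3022) = 7869.71 m/s

7869.71


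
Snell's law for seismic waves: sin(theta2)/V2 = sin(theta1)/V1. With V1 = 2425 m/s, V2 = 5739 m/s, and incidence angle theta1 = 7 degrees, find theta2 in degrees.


sin(theta1) = sin(7 deg) = 0.121869
sin(theta2) = V2/V1 * sin(theta1) = 5739/2425 * 0.121869 = 0.288416
theta2 = arcsin(0.288416) = 16.7631 degrees

16.7631


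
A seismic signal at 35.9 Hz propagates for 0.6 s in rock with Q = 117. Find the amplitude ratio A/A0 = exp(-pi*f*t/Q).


pi*f*t/Q = pi*35.9*0.6/117 = 0.578375
A/A0 = exp(-0.578375) = 0.560809

0.560809


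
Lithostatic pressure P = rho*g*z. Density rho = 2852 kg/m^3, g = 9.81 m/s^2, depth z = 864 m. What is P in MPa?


P = rho * g * z / 1e6
= 2852 * 9.81 * 864 / 1e6
= 24173095.68 / 1e6
= 24.1731 MPa

24.1731


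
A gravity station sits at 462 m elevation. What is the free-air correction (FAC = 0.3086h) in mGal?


FAC = 0.3086 * h
= 0.3086 * 462
= 142.5732 mGal

142.5732


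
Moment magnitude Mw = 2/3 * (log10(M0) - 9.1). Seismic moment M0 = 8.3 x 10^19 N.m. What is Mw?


log10(M0) = log10(8.3 x 10^19) = 19.9191
Mw = 2/3 * (19.9191 - 9.1)
= 2/3 * 10.8191
= 7.21

7.21


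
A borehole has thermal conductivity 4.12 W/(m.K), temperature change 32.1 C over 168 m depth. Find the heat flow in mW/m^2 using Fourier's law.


q = k * dT / dz * 1000
= 4.12 * 32.1 / 168 * 1000
= 0.787214 * 1000
= 787.2143 mW/m^2

787.2143


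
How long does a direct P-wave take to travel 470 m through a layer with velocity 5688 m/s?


t = x / V
= 470 / 5688
= 0.0826 s

0.0826


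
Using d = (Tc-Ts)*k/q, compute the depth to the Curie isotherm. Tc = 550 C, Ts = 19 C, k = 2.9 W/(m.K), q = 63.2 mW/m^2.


T_Curie - T_surf = 550 - 19 = 531 C
Convert q to W/m^2: 63.2 mW/m^2 = 0.0632 W/m^2
d = 531 * 2.9 / 0.0632 = 24365.51 m

24365.51


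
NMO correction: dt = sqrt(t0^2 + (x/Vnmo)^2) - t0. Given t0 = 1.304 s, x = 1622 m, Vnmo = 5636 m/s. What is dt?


x/Vnmo = 1622/5636 = 0.287793
(x/Vnmo)^2 = 0.082825
t0^2 = 1.700416
sqrt(1.700416 + 0.082825) = 1.33538
dt = 1.33538 - 1.304 = 0.03138

0.03138


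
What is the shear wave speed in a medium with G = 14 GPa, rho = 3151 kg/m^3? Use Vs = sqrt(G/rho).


Convert G to Pa: G = 14e9 Pa
Compute G/rho = 14e9 / 3151 = 4443033.9575
Vs = sqrt(4443033.9575) = 2107.85 m/s

2107.85


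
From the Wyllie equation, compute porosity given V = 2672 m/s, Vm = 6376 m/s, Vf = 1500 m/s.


1/V - 1/Vm = 1/2672 - 1/6376 = 0.00021741
1/Vf - 1/Vm = 1/1500 - 1/6376 = 0.00050983
phi = 0.00021741 / 0.00050983 = 0.4264

0.4264


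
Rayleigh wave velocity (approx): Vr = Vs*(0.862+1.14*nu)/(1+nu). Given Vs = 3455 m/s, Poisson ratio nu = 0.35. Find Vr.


Numerator factor = 0.862 + 1.14*0.35 = 1.261
Denominator = 1 + 0.35 = 1.35
Vr = 3455 * 1.261 / 1.35 = 3227.23 m/s

3227.23


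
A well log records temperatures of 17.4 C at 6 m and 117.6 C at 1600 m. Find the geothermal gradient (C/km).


dT = 117.6 - 17.4 = 100.2 C
dz = 1600 - 6 = 1594 m
gradient = dT/dz * 1000 = 100.2/1594 * 1000 = 62.8607 C/km

62.8607


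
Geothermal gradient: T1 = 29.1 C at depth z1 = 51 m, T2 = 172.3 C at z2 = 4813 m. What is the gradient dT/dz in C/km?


dT = 172.3 - 29.1 = 143.2 C
dz = 4813 - 51 = 4762 m
gradient = dT/dz * 1000 = 143.2/4762 * 1000 = 30.0714 C/km

30.0714


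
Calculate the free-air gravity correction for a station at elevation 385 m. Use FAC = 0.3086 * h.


FAC = 0.3086 * h
= 0.3086 * 385
= 118.811 mGal

118.811


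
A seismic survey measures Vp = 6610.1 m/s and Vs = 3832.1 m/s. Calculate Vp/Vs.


Vp/Vs = 6610.1 / 3832.1
= 1.7249

1.7249


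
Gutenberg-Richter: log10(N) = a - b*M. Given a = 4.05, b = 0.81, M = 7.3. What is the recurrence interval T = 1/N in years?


log10(N) = 4.05 - 0.81*7.3 = -1.863
N = 10^-1.863 = 0.013709
T = 1/N = 1/0.013709 = 72.9458 years

72.9458


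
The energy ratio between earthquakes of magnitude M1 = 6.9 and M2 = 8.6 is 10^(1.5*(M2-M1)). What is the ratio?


M2 - M1 = 8.6 - 6.9 = 1.7
1.5 * 1.7 = 2.55
ratio = 10^2.55 = 354.81

354.81


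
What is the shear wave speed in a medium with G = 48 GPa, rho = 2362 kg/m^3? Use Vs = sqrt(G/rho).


Convert G to Pa: G = 48e9 Pa
Compute G/rho = 48e9 / 2362 = 20321761.2193
Vs = sqrt(20321761.2193) = 4507.97 m/s

4507.97


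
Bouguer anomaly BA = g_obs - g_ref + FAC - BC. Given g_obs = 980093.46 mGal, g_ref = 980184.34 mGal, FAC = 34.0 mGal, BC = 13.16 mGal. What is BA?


BA = g_obs - g_ref + FAC - BC
= 980093.46 - 980184.34 + 34.0 - 13.16
= -70.04 mGal

-70.04


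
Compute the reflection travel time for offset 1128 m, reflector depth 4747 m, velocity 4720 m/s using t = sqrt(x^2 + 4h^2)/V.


x^2 + 4h^2 = 1128^2 + 4*4747^2 = 1272384 + 90136036 = 91408420
sqrt(91408420) = 9560.7751
t = 9560.7751 / 4720 = 2.0256 s

2.0256


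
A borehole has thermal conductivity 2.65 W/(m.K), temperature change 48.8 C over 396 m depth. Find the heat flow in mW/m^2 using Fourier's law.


q = k * dT / dz * 1000
= 2.65 * 48.8 / 396 * 1000
= 0.326566 * 1000
= 326.5657 mW/m^2

326.5657


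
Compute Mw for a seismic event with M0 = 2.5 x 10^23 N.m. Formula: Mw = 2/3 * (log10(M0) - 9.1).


log10(M0) = log10(2.5 x 10^23) = 23.3979
Mw = 2/3 * (23.3979 - 9.1)
= 2/3 * 14.2979
= 9.53

9.53


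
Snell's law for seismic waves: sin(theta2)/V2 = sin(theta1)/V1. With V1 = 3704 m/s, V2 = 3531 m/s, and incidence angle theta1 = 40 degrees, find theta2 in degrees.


sin(theta1) = sin(40 deg) = 0.642788
sin(theta2) = V2/V1 * sin(theta1) = 3531/3704 * 0.642788 = 0.612765
theta2 = arcsin(0.612765) = 37.7897 degrees

37.7897


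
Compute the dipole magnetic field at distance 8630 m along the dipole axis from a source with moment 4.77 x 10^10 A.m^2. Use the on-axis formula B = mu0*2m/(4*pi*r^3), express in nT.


m = 4.77 x 10^10 = 47700000000 A.m^2
2m = 95400000000 A.m^2
r^3 = 8630^3 = 642735647000
B = (4pi*10^-7) * 95400000000 / (4*pi * 642735647000) * 1e9
= 119883.175661 / 8076854347261.93 * 1e9
= 14.8428 nT

14.8428


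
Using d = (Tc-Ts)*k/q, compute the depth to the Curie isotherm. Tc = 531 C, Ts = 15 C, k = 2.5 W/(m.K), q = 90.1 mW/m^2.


T_Curie - T_surf = 531 - 15 = 516 C
Convert q to W/m^2: 90.1 mW/m^2 = 0.0901 W/m^2
d = 516 * 2.5 / 0.0901 = 14317.43 m

14317.43


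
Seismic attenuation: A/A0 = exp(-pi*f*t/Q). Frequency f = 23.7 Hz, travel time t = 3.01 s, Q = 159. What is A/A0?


pi*f*t/Q = pi*23.7*3.01/159 = 1.409508
A/A0 = exp(-1.409508) = 0.244263

0.244263


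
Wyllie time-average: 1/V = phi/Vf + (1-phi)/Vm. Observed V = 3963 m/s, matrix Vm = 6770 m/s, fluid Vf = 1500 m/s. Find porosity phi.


1/V - 1/Vm = 1/3963 - 1/6770 = 0.00010462
1/Vf - 1/Vm = 1/1500 - 1/6770 = 0.00051896
phi = 0.00010462 / 0.00051896 = 0.2016

0.2016


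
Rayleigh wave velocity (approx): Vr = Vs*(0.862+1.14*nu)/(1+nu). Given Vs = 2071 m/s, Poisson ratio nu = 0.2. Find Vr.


Numerator factor = 0.862 + 1.14*0.2 = 1.09
Denominator = 1 + 0.2 = 1.2
Vr = 2071 * 1.09 / 1.2 = 1881.16 m/s

1881.16


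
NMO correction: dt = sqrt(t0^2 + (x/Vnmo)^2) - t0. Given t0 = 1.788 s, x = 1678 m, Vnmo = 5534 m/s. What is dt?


x/Vnmo = 1678/5534 = 0.303216
(x/Vnmo)^2 = 0.09194
t0^2 = 3.196944
sqrt(3.196944 + 0.09194) = 1.813528
dt = 1.813528 - 1.788 = 0.025528

0.025528


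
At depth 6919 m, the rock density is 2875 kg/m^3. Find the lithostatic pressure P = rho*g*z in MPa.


P = rho * g * z / 1e6
= 2875 * 9.81 * 6919 / 1e6
= 195141746.25 / 1e6
= 195.1417 MPa

195.1417


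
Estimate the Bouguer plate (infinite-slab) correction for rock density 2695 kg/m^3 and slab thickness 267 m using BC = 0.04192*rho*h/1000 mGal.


BC = 0.04192 * rho * h / 1000
= 0.04192 * 2695 * 267 / 1000
= 30.1642 mGal

30.1642


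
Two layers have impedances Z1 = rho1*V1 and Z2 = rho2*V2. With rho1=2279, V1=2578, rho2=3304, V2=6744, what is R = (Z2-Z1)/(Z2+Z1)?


Z1 = 2279 * 2578 = 5875262
Z2 = 3304 * 6744 = 22282176
R = (22282176 - 5875262) / (22282176 + 5875262) = 16406914 / 28157438 = 0.5827

0.5827


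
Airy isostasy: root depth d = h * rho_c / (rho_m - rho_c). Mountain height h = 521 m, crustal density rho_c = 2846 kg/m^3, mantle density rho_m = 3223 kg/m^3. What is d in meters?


rho_m - rho_c = 3223 - 2846 = 377
d = 521 * 2846 / 377
= 1482766 / 377
= 3933.07 m

3933.07


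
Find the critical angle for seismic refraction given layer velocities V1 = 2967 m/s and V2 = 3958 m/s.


V1/V2 = 2967/3958 = 0.749621
theta_c = arcsin(0.749621) = 48.5576 degrees

48.5576


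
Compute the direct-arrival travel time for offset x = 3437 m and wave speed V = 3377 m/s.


t = x / V
= 3437 / 3377
= 1.0178 s

1.0178


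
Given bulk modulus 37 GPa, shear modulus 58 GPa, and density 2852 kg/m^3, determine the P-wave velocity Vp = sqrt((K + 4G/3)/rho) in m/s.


First compute the effective modulus:
K + 4G/3 = 37e9 + 4*58e9/3 = 114333333333.33 Pa
Then divide by density:
114333333333.33 / 2852 = 40088826.5545 Pa/(kg/m^3)
Take the square root:
Vp = sqrt(40088826.5545) = 6331.57 m/s

6331.57


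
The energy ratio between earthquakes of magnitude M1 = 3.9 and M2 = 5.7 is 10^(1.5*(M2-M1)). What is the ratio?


M2 - M1 = 5.7 - 3.9 = 1.8
1.5 * 1.8 = 2.7
ratio = 10^2.7 = 501.19

501.19


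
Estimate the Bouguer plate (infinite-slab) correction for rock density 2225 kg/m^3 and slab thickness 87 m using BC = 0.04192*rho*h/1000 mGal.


BC = 0.04192 * rho * h / 1000
= 0.04192 * 2225 * 87 / 1000
= 8.1147 mGal

8.1147


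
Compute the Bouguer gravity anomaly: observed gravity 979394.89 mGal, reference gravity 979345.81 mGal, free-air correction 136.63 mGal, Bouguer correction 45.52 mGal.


BA = g_obs - g_ref + FAC - BC
= 979394.89 - 979345.81 + 136.63 - 45.52
= 140.19 mGal

140.19


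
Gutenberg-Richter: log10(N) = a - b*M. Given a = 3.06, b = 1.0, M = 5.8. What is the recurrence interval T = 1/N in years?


log10(N) = 3.06 - 1.0*5.8 = -2.74
N = 10^-2.74 = 0.00182
T = 1/N = 1/0.00182 = 549.5409 years

549.5409


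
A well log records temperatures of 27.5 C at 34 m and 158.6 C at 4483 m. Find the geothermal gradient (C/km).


dT = 158.6 - 27.5 = 131.1 C
dz = 4483 - 34 = 4449 m
gradient = dT/dz * 1000 = 131.1/4449 * 1000 = 29.4673 C/km

29.4673


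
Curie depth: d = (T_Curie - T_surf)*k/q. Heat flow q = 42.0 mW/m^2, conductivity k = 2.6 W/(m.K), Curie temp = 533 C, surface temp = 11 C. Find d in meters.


T_Curie - T_surf = 533 - 11 = 522 C
Convert q to W/m^2: 42.0 mW/m^2 = 0.042 W/m^2
d = 522 * 2.6 / 0.042 = 32314.29 m

32314.29


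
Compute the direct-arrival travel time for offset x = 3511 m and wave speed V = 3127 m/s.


t = x / V
= 3511 / 3127
= 1.1228 s

1.1228


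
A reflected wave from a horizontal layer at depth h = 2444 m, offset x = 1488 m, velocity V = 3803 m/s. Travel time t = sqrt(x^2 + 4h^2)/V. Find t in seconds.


x^2 + 4h^2 = 1488^2 + 4*2444^2 = 2214144 + 23892544 = 26106688
sqrt(26106688) = 5109.4704
t = 5109.4704 / 3803 = 1.3435 s

1.3435


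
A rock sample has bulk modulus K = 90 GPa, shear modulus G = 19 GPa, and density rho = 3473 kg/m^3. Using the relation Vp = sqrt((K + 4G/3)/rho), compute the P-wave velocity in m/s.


First compute the effective modulus:
K + 4G/3 = 90e9 + 4*19e9/3 = 115333333333.33 Pa
Then divide by density:
115333333333.33 / 3473 = 33208561.2823 Pa/(kg/m^3)
Take the square root:
Vp = sqrt(33208561.2823) = 5762.69 m/s

5762.69


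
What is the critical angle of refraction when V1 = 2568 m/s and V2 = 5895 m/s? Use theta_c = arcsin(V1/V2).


V1/V2 = 2568/5895 = 0.435623
theta_c = arcsin(0.435623) = 25.825 degrees

25.825


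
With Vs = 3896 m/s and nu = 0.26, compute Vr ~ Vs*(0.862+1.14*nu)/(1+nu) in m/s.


Numerator factor = 0.862 + 1.14*0.26 = 1.1584
Denominator = 1 + 0.26 = 1.26
Vr = 3896 * 1.1584 / 1.26 = 3581.85 m/s

3581.85


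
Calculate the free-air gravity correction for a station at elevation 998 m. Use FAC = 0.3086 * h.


FAC = 0.3086 * h
= 0.3086 * 998
= 307.9828 mGal

307.9828


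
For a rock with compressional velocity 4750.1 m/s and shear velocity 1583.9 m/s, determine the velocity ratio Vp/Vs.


Vp/Vs = 4750.1 / 1583.9
= 2.999

2.999


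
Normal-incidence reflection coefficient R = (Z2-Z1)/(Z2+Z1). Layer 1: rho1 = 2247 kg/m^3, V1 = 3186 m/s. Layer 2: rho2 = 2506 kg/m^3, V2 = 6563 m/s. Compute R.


Z1 = 2247 * 3186 = 7158942
Z2 = 2506 * 6563 = 16446878
R = (16446878 - 7158942) / (16446878 + 7158942) = 9287936 / 23605820 = 0.3935

0.3935


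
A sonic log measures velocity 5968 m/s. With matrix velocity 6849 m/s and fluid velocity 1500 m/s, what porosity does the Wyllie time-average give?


1/V - 1/Vm = 1/5968 - 1/6849 = 2.155e-05
1/Vf - 1/Vm = 1/1500 - 1/6849 = 0.00052066
phi = 2.155e-05 / 0.00052066 = 0.0414

0.0414


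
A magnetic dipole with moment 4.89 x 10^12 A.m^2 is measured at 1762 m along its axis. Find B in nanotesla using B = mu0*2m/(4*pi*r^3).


m = 4.89 x 10^12 = 4890000000000 A.m^2
2m = 9780000000000 A.m^2
r^3 = 1762^3 = 5470382728
B = (4pi*10^-7) * 9780000000000 / (4*pi * 5470382728) * 1e9
= 12289910.460843 / 68742856762.44 * 1e9
= 178780.9096 nT

178780.9096


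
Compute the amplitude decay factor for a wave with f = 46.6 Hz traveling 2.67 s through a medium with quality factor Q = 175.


pi*f*t/Q = pi*46.6*2.67/175 = 2.233619
A/A0 = exp(-2.233619) = 0.10714

0.10714


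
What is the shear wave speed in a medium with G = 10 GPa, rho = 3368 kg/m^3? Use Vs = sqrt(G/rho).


Convert G to Pa: G = 10e9 Pa
Compute G/rho = 10e9 / 3368 = 2969121.1401
Vs = sqrt(2969121.1401) = 1723.11 m/s

1723.11


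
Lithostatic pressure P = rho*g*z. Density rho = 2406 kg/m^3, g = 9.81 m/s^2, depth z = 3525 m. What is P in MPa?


P = rho * g * z / 1e6
= 2406 * 9.81 * 3525 / 1e6
= 83200081.5 / 1e6
= 83.2001 MPa

83.2001


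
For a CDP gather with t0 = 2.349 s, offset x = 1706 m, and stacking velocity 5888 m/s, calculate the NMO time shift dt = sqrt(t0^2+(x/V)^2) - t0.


x/Vnmo = 1706/5888 = 0.289742
(x/Vnmo)^2 = 0.08395
t0^2 = 5.517801
sqrt(5.517801 + 0.08395) = 2.366802
dt = 2.366802 - 2.349 = 0.017802

0.017802


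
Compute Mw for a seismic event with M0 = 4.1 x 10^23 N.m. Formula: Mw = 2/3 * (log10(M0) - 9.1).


log10(M0) = log10(4.1 x 10^23) = 23.6128
Mw = 2/3 * (23.6128 - 9.1)
= 2/3 * 14.5128
= 9.68

9.68


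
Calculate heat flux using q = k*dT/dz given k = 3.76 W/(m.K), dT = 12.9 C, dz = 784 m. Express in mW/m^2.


q = k * dT / dz * 1000
= 3.76 * 12.9 / 784 * 1000
= 0.061867 * 1000
= 61.8673 mW/m^2

61.8673


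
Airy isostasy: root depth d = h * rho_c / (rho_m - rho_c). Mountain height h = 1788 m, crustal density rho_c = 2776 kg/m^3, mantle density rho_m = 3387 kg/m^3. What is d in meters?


rho_m - rho_c = 3387 - 2776 = 611
d = 1788 * 2776 / 611
= 4963488 / 611
= 8123.55 m

8123.55


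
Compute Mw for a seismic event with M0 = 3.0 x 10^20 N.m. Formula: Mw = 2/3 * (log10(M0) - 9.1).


log10(M0) = log10(3.0 x 10^20) = 20.4771
Mw = 2/3 * (20.4771 - 9.1)
= 2/3 * 11.3771
= 7.58

7.58


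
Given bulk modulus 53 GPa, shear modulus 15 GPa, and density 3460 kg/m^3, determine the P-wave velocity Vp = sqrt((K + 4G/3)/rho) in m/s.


First compute the effective modulus:
K + 4G/3 = 53e9 + 4*15e9/3 = 73000000000.0 Pa
Then divide by density:
73000000000.0 / 3460 = 21098265.896 Pa/(kg/m^3)
Take the square root:
Vp = sqrt(21098265.896) = 4593.28 m/s

4593.28


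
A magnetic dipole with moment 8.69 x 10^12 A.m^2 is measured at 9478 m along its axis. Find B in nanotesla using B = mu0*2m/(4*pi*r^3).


m = 8.69 x 10^12 = 8690000000000 A.m^2
2m = 17380000000000 A.m^2
r^3 = 9478^3 = 851432283352
B = (4pi*10^-7) * 17380000000000 / (4*pi * 851432283352) * 1e9
= 21840352.127756 / 10699413625631.3 * 1e9
= 2041.2663 nT

2041.2663


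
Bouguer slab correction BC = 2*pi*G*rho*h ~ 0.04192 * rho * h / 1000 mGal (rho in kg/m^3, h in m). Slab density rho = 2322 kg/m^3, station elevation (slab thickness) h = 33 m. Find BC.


BC = 0.04192 * rho * h / 1000
= 0.04192 * 2322 * 33 / 1000
= 3.2122 mGal

3.2122


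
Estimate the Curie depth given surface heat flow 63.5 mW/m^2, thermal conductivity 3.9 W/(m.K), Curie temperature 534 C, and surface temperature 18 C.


T_Curie - T_surf = 534 - 18 = 516 C
Convert q to W/m^2: 63.5 mW/m^2 = 0.0635 W/m^2
d = 516 * 3.9 / 0.0635 = 31691.34 m

31691.34


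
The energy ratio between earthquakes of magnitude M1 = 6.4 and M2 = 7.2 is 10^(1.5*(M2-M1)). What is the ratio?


M2 - M1 = 7.2 - 6.4 = 0.8
1.5 * 0.8 = 1.2
ratio = 10^1.2 = 15.85

15.85


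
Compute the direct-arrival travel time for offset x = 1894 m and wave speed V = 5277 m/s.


t = x / V
= 1894 / 5277
= 0.3589 s

0.3589


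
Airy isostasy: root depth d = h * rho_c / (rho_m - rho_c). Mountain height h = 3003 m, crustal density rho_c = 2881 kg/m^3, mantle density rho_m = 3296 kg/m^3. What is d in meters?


rho_m - rho_c = 3296 - 2881 = 415
d = 3003 * 2881 / 415
= 8651643 / 415
= 20847.33 m

20847.33


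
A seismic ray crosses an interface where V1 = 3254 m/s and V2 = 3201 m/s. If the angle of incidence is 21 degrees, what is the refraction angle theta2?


sin(theta1) = sin(21 deg) = 0.358368
sin(theta2) = V2/V1 * sin(theta1) = 3201/3254 * 0.358368 = 0.352531
theta2 = arcsin(0.352531) = 20.6422 degrees

20.6422


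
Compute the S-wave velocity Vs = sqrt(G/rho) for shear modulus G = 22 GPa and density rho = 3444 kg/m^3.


Convert G to Pa: G = 22e9 Pa
Compute G/rho = 22e9 / 3444 = 6387921.0221
Vs = sqrt(6387921.0221) = 2527.43 m/s

2527.43


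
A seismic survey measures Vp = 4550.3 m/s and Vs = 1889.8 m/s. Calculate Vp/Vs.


Vp/Vs = 4550.3 / 1889.8
= 2.4078

2.4078


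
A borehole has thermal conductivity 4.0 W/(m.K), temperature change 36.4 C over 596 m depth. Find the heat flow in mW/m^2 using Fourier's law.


q = k * dT / dz * 1000
= 4.0 * 36.4 / 596 * 1000
= 0.244295 * 1000
= 244.2953 mW/m^2

244.2953


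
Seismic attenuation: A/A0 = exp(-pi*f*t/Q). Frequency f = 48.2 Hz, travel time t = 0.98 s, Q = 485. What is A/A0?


pi*f*t/Q = pi*48.2*0.98/485 = 0.305972
A/A0 = exp(-0.305972) = 0.736407

0.736407


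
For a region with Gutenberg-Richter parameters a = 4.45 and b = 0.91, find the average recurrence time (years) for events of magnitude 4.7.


log10(N) = 4.45 - 0.91*4.7 = 0.173
N = 10^0.173 = 1.489361
T = 1/N = 1/1.489361 = 0.6714 years

0.6714


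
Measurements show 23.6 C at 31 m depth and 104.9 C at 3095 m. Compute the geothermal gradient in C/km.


dT = 104.9 - 23.6 = 81.3 C
dz = 3095 - 31 = 3064 m
gradient = dT/dz * 1000 = 81.3/3064 * 1000 = 26.5339 C/km

26.5339


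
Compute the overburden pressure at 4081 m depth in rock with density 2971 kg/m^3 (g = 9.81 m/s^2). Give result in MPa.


P = rho * g * z / 1e6
= 2971 * 9.81 * 4081 / 1e6
= 118942826.31 / 1e6
= 118.9428 MPa

118.9428


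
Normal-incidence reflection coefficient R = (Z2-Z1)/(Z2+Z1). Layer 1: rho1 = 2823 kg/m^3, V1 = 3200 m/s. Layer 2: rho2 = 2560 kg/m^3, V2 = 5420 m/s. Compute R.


Z1 = 2823 * 3200 = 9033600
Z2 = 2560 * 5420 = 13875200
R = (13875200 - 9033600) / (13875200 + 9033600) = 4841600 / 22908800 = 0.2113

0.2113


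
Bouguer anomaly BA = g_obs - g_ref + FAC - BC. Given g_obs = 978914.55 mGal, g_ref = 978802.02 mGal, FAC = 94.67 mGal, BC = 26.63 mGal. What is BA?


BA = g_obs - g_ref + FAC - BC
= 978914.55 - 978802.02 + 94.67 - 26.63
= 180.57 mGal

180.57


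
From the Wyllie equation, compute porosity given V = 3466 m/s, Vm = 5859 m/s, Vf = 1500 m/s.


1/V - 1/Vm = 1/3466 - 1/5859 = 0.00011784
1/Vf - 1/Vm = 1/1500 - 1/5859 = 0.00049599
phi = 0.00011784 / 0.00049599 = 0.2376

0.2376


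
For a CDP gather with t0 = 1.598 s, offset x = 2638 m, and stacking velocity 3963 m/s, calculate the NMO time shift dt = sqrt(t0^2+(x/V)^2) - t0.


x/Vnmo = 2638/3963 = 0.665657
(x/Vnmo)^2 = 0.4431
t0^2 = 2.553604
sqrt(2.553604 + 0.4431) = 1.731099
dt = 1.731099 - 1.598 = 0.133099

0.133099


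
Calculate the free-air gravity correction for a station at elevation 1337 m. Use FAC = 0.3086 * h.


FAC = 0.3086 * h
= 0.3086 * 1337
= 412.5982 mGal

412.5982


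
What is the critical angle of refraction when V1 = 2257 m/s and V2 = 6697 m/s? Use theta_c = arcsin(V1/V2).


V1/V2 = 2257/6697 = 0.337017
theta_c = arcsin(0.337017) = 19.6952 degrees

19.6952


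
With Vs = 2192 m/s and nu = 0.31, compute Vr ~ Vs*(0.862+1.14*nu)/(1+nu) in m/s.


Numerator factor = 0.862 + 1.14*0.31 = 1.2154
Denominator = 1 + 0.31 = 1.31
Vr = 2192 * 1.2154 / 1.31 = 2033.71 m/s

2033.71


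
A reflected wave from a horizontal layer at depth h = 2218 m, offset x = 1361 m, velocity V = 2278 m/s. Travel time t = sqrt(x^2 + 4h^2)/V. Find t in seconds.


x^2 + 4h^2 = 1361^2 + 4*2218^2 = 1852321 + 19678096 = 21530417
sqrt(21530417) = 4640.088
t = 4640.088 / 2278 = 2.0369 s

2.0369


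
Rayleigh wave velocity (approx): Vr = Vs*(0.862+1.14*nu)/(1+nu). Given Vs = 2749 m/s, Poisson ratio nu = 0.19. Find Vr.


Numerator factor = 0.862 + 1.14*0.19 = 1.0786
Denominator = 1 + 0.19 = 1.19
Vr = 2749 * 1.0786 / 1.19 = 2491.66 m/s

2491.66


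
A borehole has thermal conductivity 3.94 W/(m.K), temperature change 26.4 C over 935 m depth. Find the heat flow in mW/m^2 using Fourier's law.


q = k * dT / dz * 1000
= 3.94 * 26.4 / 935 * 1000
= 0.111247 * 1000
= 111.2471 mW/m^2

111.2471


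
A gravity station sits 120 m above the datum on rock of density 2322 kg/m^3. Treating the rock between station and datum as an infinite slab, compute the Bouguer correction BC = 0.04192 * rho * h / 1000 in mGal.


BC = 0.04192 * rho * h / 1000
= 0.04192 * 2322 * 120 / 1000
= 11.6806 mGal

11.6806


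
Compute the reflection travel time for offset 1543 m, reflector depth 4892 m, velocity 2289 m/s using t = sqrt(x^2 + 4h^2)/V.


x^2 + 4h^2 = 1543^2 + 4*4892^2 = 2380849 + 95726656 = 98107505
sqrt(98107505) = 9904.9233
t = 9904.9233 / 2289 = 4.3272 s

4.3272


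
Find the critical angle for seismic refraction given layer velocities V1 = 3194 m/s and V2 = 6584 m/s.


V1/V2 = 3194/6584 = 0.485115
theta_c = arcsin(0.485115) = 29.02 degrees

29.02


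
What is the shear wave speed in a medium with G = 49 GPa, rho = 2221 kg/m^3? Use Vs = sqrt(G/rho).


Convert G to Pa: G = 49e9 Pa
Compute G/rho = 49e9 / 2221 = 22062134.1738
Vs = sqrt(22062134.1738) = 4697.03 m/s

4697.03


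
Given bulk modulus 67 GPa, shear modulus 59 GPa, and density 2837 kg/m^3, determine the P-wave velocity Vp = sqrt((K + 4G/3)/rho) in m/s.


First compute the effective modulus:
K + 4G/3 = 67e9 + 4*59e9/3 = 145666666666.67 Pa
Then divide by density:
145666666666.67 / 2837 = 51345317.824 Pa/(kg/m^3)
Take the square root:
Vp = sqrt(51345317.824) = 7165.56 m/s

7165.56


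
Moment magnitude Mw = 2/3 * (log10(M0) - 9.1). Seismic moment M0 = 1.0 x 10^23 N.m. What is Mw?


log10(M0) = log10(1.0 x 10^23) = 23.0
Mw = 2/3 * (23.0 - 9.1)
= 2/3 * 13.9
= 9.27

9.27


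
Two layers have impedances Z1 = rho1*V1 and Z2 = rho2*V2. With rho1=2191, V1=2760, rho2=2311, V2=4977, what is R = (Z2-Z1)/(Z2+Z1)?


Z1 = 2191 * 2760 = 6047160
Z2 = 2311 * 4977 = 11501847
R = (11501847 - 6047160) / (11501847 + 6047160) = 5454687 / 17549007 = 0.3108

0.3108


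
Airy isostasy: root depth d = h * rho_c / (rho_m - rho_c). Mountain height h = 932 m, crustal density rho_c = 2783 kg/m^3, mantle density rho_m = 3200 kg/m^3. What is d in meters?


rho_m - rho_c = 3200 - 2783 = 417
d = 932 * 2783 / 417
= 2593756 / 417
= 6220.04 m

6220.04


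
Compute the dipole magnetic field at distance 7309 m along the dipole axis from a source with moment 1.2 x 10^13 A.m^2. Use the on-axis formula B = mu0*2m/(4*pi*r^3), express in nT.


m = 1.2 x 10^13 = 12000000000000 A.m^2
2m = 24000000000000 A.m^2
r^3 = 7309^3 = 390457604629
B = (4pi*10^-7) * 24000000000000 / (4*pi * 390457604629) * 1e9
= 30159289.474462 / 4906634968962.94 * 1e9
= 6146.634 nT

6146.634


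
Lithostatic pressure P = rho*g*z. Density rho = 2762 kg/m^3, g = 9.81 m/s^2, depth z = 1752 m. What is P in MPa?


P = rho * g * z / 1e6
= 2762 * 9.81 * 1752 / 1e6
= 47470825.44 / 1e6
= 47.4708 MPa

47.4708


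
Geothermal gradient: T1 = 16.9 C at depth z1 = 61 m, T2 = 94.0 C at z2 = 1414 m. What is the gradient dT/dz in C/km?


dT = 94.0 - 16.9 = 77.1 C
dz = 1414 - 61 = 1353 m
gradient = dT/dz * 1000 = 77.1/1353 * 1000 = 56.9845 C/km

56.9845


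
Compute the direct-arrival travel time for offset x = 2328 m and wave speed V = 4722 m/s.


t = x / V
= 2328 / 4722
= 0.493 s

0.493


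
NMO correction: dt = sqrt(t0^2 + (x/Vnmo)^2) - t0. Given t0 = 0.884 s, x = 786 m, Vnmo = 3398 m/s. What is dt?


x/Vnmo = 786/3398 = 0.231313
(x/Vnmo)^2 = 0.053505
t0^2 = 0.781456
sqrt(0.781456 + 0.053505) = 0.913762
dt = 0.913762 - 0.884 = 0.029762

0.029762


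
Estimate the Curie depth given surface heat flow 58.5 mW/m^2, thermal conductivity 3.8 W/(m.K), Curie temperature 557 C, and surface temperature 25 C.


T_Curie - T_surf = 557 - 25 = 532 C
Convert q to W/m^2: 58.5 mW/m^2 = 0.0585 W/m^2
d = 532 * 3.8 / 0.0585 = 34557.26 m

34557.26


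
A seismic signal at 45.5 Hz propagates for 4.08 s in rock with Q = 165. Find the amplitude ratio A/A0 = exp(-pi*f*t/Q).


pi*f*t/Q = pi*45.5*4.08/165 = 3.534577
A/A0 = exp(-3.534577) = 0.029171

0.029171


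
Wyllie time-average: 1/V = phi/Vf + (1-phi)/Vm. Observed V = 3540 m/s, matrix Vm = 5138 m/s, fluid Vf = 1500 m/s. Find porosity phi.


1/V - 1/Vm = 1/3540 - 1/5138 = 8.786e-05
1/Vf - 1/Vm = 1/1500 - 1/5138 = 0.00047204
phi = 8.786e-05 / 0.00047204 = 0.1861

0.1861


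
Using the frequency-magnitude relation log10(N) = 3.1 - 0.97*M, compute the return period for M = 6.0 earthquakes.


log10(N) = 3.1 - 0.97*6.0 = -2.72
N = 10^-2.72 = 0.001905
T = 1/N = 1/0.001905 = 524.8075 years

524.8075


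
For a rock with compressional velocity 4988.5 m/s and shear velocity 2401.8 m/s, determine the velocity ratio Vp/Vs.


Vp/Vs = 4988.5 / 2401.8
= 2.077

2.077


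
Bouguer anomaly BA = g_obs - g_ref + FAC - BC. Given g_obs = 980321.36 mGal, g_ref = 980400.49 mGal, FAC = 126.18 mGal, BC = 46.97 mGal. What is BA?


BA = g_obs - g_ref + FAC - BC
= 980321.36 - 980400.49 + 126.18 - 46.97
= 0.08 mGal

0.08


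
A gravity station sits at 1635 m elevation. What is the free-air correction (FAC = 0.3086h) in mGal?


FAC = 0.3086 * h
= 0.3086 * 1635
= 504.561 mGal

504.561


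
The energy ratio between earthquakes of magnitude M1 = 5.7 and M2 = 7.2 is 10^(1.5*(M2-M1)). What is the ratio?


M2 - M1 = 7.2 - 5.7 = 1.5
1.5 * 1.5 = 2.25
ratio = 10^2.25 = 177.83

177.83


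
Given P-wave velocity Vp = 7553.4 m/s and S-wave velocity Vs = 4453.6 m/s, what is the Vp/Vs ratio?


Vp/Vs = 7553.4 / 4453.6
= 1.696

1.696


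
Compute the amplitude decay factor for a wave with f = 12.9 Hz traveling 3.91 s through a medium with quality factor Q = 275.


pi*f*t/Q = pi*12.9*3.91/275 = 0.576214
A/A0 = exp(-0.576214) = 0.562022

0.562022


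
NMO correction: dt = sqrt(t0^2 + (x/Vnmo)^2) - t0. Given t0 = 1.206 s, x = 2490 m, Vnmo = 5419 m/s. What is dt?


x/Vnmo = 2490/5419 = 0.459494
(x/Vnmo)^2 = 0.211135
t0^2 = 1.454436
sqrt(1.454436 + 0.211135) = 1.29057
dt = 1.29057 - 1.206 = 0.08457

0.08457


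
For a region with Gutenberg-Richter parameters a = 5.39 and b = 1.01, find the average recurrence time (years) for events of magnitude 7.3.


log10(N) = 5.39 - 1.01*7.3 = -1.983
N = 10^-1.983 = 0.010399
T = 1/N = 1/0.010399 = 96.1612 years

96.1612


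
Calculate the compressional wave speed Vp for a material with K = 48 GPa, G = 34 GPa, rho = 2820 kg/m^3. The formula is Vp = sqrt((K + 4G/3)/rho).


First compute the effective modulus:
K + 4G/3 = 48e9 + 4*34e9/3 = 93333333333.33 Pa
Then divide by density:
93333333333.33 / 2820 = 33096926.7139 Pa/(kg/m^3)
Take the square root:
Vp = sqrt(33096926.7139) = 5752.99 m/s

5752.99


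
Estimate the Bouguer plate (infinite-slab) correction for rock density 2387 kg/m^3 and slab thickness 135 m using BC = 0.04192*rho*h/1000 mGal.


BC = 0.04192 * rho * h / 1000
= 0.04192 * 2387 * 135 / 1000
= 13.5085 mGal

13.5085


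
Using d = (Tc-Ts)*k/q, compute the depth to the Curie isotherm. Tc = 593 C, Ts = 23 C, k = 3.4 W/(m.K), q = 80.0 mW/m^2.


T_Curie - T_surf = 593 - 23 = 570 C
Convert q to W/m^2: 80.0 mW/m^2 = 0.08 W/m^2
d = 570 * 3.4 / 0.08 = 24225.0 m

24225.0


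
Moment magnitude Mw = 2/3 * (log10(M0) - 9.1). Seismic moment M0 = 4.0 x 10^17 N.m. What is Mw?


log10(M0) = log10(4.0 x 10^17) = 17.6021
Mw = 2/3 * (17.6021 - 9.1)
= 2/3 * 8.5021
= 5.67

5.67


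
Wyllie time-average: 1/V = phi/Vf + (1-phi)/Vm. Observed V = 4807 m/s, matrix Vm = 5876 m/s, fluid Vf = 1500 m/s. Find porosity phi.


1/V - 1/Vm = 1/4807 - 1/5876 = 3.785e-05
1/Vf - 1/Vm = 1/1500 - 1/5876 = 0.00049648
phi = 3.785e-05 / 0.00049648 = 0.0762

0.0762


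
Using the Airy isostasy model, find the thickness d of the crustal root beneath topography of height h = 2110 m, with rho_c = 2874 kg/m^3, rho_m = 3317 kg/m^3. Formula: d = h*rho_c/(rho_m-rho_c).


rho_m - rho_c = 3317 - 2874 = 443
d = 2110 * 2874 / 443
= 6064140 / 443
= 13688.8 m

13688.8


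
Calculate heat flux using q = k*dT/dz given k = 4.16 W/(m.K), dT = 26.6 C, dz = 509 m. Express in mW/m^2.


q = k * dT / dz * 1000
= 4.16 * 26.6 / 509 * 1000
= 0.217399 * 1000
= 217.3988 mW/m^2

217.3988


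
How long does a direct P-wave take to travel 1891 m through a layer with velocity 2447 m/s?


t = x / V
= 1891 / 2447
= 0.7728 s

0.7728


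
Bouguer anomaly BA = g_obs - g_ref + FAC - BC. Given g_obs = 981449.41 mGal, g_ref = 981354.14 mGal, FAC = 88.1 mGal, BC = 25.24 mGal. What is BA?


BA = g_obs - g_ref + FAC - BC
= 981449.41 - 981354.14 + 88.1 - 25.24
= 158.13 mGal

158.13


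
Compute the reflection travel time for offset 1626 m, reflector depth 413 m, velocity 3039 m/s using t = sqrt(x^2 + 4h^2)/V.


x^2 + 4h^2 = 1626^2 + 4*413^2 = 2643876 + 682276 = 3326152
sqrt(3326152) = 1823.7741
t = 1823.7741 / 3039 = 0.6001 s

0.6001


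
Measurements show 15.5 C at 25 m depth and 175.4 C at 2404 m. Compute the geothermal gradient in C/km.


dT = 175.4 - 15.5 = 159.9 C
dz = 2404 - 25 = 2379 m
gradient = dT/dz * 1000 = 159.9/2379 * 1000 = 67.2131 C/km

67.2131


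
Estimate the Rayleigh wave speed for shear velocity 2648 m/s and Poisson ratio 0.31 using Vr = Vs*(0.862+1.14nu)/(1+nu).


Numerator factor = 0.862 + 1.14*0.31 = 1.2154
Denominator = 1 + 0.31 = 1.31
Vr = 2648 * 1.2154 / 1.31 = 2456.78 m/s

2456.78


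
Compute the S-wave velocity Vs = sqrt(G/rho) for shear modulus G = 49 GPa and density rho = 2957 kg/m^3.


Convert G to Pa: G = 49e9 Pa
Compute G/rho = 49e9 / 2957 = 16570848.8333
Vs = sqrt(16570848.8333) = 4070.73 m/s

4070.73


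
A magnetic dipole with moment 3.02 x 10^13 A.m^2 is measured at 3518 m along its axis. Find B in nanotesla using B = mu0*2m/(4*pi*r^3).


m = 3.02 x 10^13 = 30200000000000 A.m^2
2m = 60400000000000 A.m^2
r^3 = 3518^3 = 43539907832
B = (4pi*10^-7) * 60400000000000 / (4*pi * 43539907832) * 1e9
= 75900878.510729 / 547138618331.95 * 1e9
= 138723.307 nT

138723.307


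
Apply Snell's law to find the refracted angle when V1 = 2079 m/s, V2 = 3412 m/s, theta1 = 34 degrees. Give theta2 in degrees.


sin(theta1) = sin(34 deg) = 0.559193
sin(theta2) = V2/V1 * sin(theta1) = 3412/2079 * 0.559193 = 0.917733
theta2 = arcsin(0.917733) = 66.5968 degrees

66.5968


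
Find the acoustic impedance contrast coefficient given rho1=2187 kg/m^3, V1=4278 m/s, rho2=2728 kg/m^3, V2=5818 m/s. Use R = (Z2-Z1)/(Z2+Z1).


Z1 = 2187 * 4278 = 9355986
Z2 = 2728 * 5818 = 15871504
R = (15871504 - 9355986) / (15871504 + 9355986) = 6515518 / 25227490 = 0.2583

0.2583


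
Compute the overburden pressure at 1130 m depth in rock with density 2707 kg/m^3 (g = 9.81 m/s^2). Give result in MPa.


P = rho * g * z / 1e6
= 2707 * 9.81 * 1130 / 1e6
= 30007907.1 / 1e6
= 30.0079 MPa

30.0079


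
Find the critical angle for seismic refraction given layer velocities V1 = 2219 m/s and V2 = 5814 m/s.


V1/V2 = 2219/5814 = 0.381665
theta_c = arcsin(0.381665) = 22.4369 degrees

22.4369


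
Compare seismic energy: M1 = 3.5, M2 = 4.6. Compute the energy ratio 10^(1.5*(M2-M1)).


M2 - M1 = 4.6 - 3.5 = 1.1
1.5 * 1.1 = 1.65
ratio = 10^1.65 = 44.67

44.67


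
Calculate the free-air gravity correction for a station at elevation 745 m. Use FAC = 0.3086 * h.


FAC = 0.3086 * h
= 0.3086 * 745
= 229.907 mGal

229.907


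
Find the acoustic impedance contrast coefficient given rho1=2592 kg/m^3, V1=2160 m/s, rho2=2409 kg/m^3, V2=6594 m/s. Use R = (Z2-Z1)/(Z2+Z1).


Z1 = 2592 * 2160 = 5598720
Z2 = 2409 * 6594 = 15884946
R = (15884946 - 5598720) / (15884946 + 5598720) = 10286226 / 21483666 = 0.4788

0.4788


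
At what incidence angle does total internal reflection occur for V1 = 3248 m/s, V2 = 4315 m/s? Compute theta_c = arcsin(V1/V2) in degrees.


V1/V2 = 3248/4315 = 0.752723
theta_c = arcsin(0.752723) = 48.8268 degrees

48.8268


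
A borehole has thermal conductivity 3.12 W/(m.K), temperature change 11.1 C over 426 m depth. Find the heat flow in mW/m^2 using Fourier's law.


q = k * dT / dz * 1000
= 3.12 * 11.1 / 426 * 1000
= 0.081296 * 1000
= 81.2958 mW/m^2

81.2958


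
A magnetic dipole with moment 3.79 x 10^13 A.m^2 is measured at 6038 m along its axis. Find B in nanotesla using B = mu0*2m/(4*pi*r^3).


m = 3.79 x 10^13 = 37900000000000 A.m^2
2m = 75800000000000 A.m^2
r^3 = 6038^3 = 220130046872
B = (4pi*10^-7) * 75800000000000 / (4*pi * 220130046872) * 1e9
= 95253089.256843 / 2766235752349.81 * 1e9
= 34434.1906 nT

34434.1906


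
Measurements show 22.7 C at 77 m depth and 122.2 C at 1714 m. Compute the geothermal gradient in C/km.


dT = 122.2 - 22.7 = 99.5 C
dz = 1714 - 77 = 1637 m
gradient = dT/dz * 1000 = 99.5/1637 * 1000 = 60.7819 C/km

60.7819


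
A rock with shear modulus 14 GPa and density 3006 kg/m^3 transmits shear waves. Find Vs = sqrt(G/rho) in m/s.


Convert G to Pa: G = 14e9 Pa
Compute G/rho = 14e9 / 3006 = 4657351.9627
Vs = sqrt(4657351.9627) = 2158.09 m/s

2158.09


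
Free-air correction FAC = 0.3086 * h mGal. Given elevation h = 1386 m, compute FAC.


FAC = 0.3086 * h
= 0.3086 * 1386
= 427.7196 mGal

427.7196


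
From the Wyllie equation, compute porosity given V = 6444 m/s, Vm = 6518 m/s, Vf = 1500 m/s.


1/V - 1/Vm = 1/6444 - 1/6518 = 1.76e-06
1/Vf - 1/Vm = 1/1500 - 1/6518 = 0.00051325
phi = 1.76e-06 / 0.00051325 = 0.0034

0.0034


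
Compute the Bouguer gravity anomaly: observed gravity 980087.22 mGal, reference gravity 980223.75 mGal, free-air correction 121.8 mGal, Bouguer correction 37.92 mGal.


BA = g_obs - g_ref + FAC - BC
= 980087.22 - 980223.75 + 121.8 - 37.92
= -52.65 mGal

-52.65


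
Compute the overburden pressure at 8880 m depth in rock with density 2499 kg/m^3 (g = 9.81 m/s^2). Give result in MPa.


P = rho * g * z / 1e6
= 2499 * 9.81 * 8880 / 1e6
= 217694887.2 / 1e6
= 217.6949 MPa

217.6949


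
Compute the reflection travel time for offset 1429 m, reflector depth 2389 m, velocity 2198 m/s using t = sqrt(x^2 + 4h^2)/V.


x^2 + 4h^2 = 1429^2 + 4*2389^2 = 2042041 + 22829284 = 24871325
sqrt(24871325) = 4987.1159
t = 4987.1159 / 2198 = 2.2689 s

2.2689


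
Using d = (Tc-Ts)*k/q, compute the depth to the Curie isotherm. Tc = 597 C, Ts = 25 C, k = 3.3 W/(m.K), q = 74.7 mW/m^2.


T_Curie - T_surf = 597 - 25 = 572 C
Convert q to W/m^2: 74.7 mW/m^2 = 0.0747 W/m^2
d = 572 * 3.3 / 0.0747 = 25269.08 m

25269.08


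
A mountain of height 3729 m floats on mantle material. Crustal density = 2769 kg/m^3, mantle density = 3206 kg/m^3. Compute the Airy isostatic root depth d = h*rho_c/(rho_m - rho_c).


rho_m - rho_c = 3206 - 2769 = 437
d = 3729 * 2769 / 437
= 10325601 / 437
= 23628.38 m

23628.38


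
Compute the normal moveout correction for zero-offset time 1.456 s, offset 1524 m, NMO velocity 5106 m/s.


x/Vnmo = 1524/5106 = 0.298472
(x/Vnmo)^2 = 0.089086
t0^2 = 2.119936
sqrt(2.119936 + 0.089086) = 1.486278
dt = 1.486278 - 1.456 = 0.030278

0.030278


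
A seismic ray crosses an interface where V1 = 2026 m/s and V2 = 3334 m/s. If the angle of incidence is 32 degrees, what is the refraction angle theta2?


sin(theta1) = sin(32 deg) = 0.529919
sin(theta2) = V2/V1 * sin(theta1) = 3334/2026 * 0.529919 = 0.872039
theta2 = arcsin(0.872039) = 60.6964 degrees

60.6964


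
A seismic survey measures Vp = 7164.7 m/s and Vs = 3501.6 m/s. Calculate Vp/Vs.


Vp/Vs = 7164.7 / 3501.6
= 2.0461

2.0461


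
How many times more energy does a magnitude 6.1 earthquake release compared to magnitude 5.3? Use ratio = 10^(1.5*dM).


M2 - M1 = 6.1 - 5.3 = 0.8
1.5 * 0.8 = 1.2
ratio = 10^1.2 = 15.85

15.85


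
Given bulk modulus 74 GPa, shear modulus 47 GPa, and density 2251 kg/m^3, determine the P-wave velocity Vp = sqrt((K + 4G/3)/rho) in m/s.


First compute the effective modulus:
K + 4G/3 = 74e9 + 4*47e9/3 = 136666666666.67 Pa
Then divide by density:
136666666666.67 / 2251 = 60713756.8488 Pa/(kg/m^3)
Take the square root:
Vp = sqrt(60713756.8488) = 7791.9 m/s

7791.9
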